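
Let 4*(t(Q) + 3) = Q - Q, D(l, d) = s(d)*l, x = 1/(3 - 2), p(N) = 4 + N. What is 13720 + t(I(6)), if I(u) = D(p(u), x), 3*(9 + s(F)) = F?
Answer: 13717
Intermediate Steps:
s(F) = -9 + F/3
x = 1 (x = 1/1 = 1)
D(l, d) = l*(-9 + d/3) (D(l, d) = (-9 + d/3)*l = l*(-9 + d/3))
I(u) = -104/3 - 26*u/3 (I(u) = (4 + u)*(-27 + 1)/3 = (⅓)*(4 + u)*(-26) = -104/3 - 26*u/3)
t(Q) = -3 (t(Q) = -3 + (Q - Q)/4 = -3 + (¼)*0 = -3 + 0 = -3)
13720 + t(I(6)) = 13720 - 3 = 13717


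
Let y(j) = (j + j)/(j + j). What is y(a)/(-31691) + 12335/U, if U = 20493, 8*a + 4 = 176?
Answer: 35535272/59040333 ≈ 0.60188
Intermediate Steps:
a = 43/2 (a = -½ + (⅛)*176 = -½ + 22 = 43/2 ≈ 21.500)
y(j) = 1 (y(j) = (2*j)/((2*j)) = (2*j)*(1/(2*j)) = 1)
y(a)/(-31691) + 12335/U = 1/(-31691) + 12335/20493 = 1*(-1/31691) + 12335*(1/20493) = -1/31691 + 12335/20493 = 35535272/59040333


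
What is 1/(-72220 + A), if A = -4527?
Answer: -1/76747 ≈ -1.3030e-5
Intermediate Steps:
1/(-72220 + A) = 1/(-72220 - 4527) = 1/(-76747) = -1/76747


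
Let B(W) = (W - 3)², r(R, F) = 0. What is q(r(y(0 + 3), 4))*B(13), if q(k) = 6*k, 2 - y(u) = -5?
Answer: 0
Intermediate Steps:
y(u) = 7 (y(u) = 2 - 1*(-5) = 2 + 5 = 7)
B(W) = (-3 + W)²
q(r(y(0 + 3), 4))*B(13) = (6*0)*(-3 + 13)² = 0*10² = 0*100 = 0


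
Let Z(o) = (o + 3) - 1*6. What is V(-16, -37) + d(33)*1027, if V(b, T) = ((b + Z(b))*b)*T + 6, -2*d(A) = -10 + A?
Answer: -65049/2 ≈ -32525.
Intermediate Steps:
d(A) = 5 - A/2 (d(A) = -(-10 + A)/2 = 5 - A/2)
Z(o) = -3 + o (Z(o) = (3 + o) - 6 = -3 + o)
V(b, T) = 6 + T*b*(-3 + 2*b) (V(b, T) = ((b + (-3 + b))*b)*T + 6 = ((-3 + 2*b)*b)*T + 6 = (b*(-3 + 2*b))*T + 6 = T*b*(-3 + 2*b) + 6 = 6 + T*b*(-3 + 2*b))
V(-16, -37) + d(33)*1027 = (6 - 37*(-16)² - 37*(-16)*(-3 - 16)) + (5 - ½*33)*1027 = (6 - 37*256 - 37*(-16)*(-19)) + (5 - 33/2)*1027 = (6 - 9472 - 11248) - 23/2*1027 = -20714 - 23621/2 = -65049/2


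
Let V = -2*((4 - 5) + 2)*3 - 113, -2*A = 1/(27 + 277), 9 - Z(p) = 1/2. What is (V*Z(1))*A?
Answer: 2023/1216 ≈ 1.6637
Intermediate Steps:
Z(p) = 17/2 (Z(p) = 9 - 1/2 = 9 - 1*½ = 9 - ½ = 17/2)
A = -1/608 (A = -1/(2*(27 + 277)) = -½/304 = -½*1/304 = -1/608 ≈ -0.0016447)
V = -119 (V = -2*(-1 + 2)*3 - 113 = -2*1*3 - 113 = -2*3 - 113 = -6 - 113 = -119)
(V*Z(1))*A = -119*17/2*(-1/608) = -2023/2*(-1/608) = 2023/1216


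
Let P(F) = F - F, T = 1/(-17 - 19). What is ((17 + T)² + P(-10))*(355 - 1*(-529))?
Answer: 82503941/324 ≈ 2.5464e+5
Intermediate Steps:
T = -1/36 (T = 1/(-36) = -1/36 ≈ -0.027778)
P(F) = 0
((17 + T)² + P(-10))*(355 - 1*(-529)) = ((17 - 1/36)² + 0)*(355 - 1*(-529)) = ((611/36)² + 0)*(355 + 529) = (373321/1296 + 0)*884 = (373321/1296)*884 = 82503941/324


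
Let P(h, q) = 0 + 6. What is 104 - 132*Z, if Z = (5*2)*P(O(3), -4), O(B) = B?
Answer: -7816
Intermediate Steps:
P(h, q) = 6
Z = 60 (Z = (5*2)*6 = 10*6 = 60)
104 - 132*Z = 104 - 132*60 = 104 - 7920 = -7816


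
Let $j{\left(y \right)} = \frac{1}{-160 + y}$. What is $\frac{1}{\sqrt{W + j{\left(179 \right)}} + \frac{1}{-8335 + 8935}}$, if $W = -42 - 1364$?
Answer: $\frac{11400}{9616680019} - \frac{360000 i \sqrt{507547}}{9616680019} \approx 1.1854 \cdot 10^{-6} - 0.02667 i$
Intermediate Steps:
$W = -1406$ ($W = -42 - 1364 = -1406$)
$\frac{1}{\sqrt{W + j{\left(179 \right)}} + \frac{1}{-8335 + 8935}} = \frac{1}{\sqrt{-1406 + \frac{1}{-160 + 179}} + \frac{1}{-8335 + 8935}} = \frac{1}{\sqrt{-1406 + \frac{1}{19}} + \frac{1}{600}} = \frac{1}{\sqrt{- \frac{26713}{19}} + \frac{1}{600}} = \frac{1}{\frac{i \sqrt{507547}}{19} + \frac{1}{600}} = \frac{1}{\frac{1}{600} + \frac{i \sqrt{507547}}{19}}$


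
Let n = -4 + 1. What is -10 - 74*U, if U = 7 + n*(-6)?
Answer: -1860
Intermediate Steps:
n = -3
U = 25 (U = 7 - 3*(-6) = 7 + 18 = 25)
-10 - 74*U = -10 - 74*25 = -10 - 1850 = -1860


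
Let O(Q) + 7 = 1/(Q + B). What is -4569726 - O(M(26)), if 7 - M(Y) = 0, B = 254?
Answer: -1192696660/261 ≈ -4.5697e+6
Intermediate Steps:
M(Y) = 7 (M(Y) = 7 - 1*0 = 7 + 0 = 7)
O(Q) = -7 + 1/(254 + Q) (O(Q) = -7 + 1/(Q + 254) = -7 + 1/(254 + Q))
-4569726 - O(M(26)) = -4569726 - (-1777 - 7*7)/(254 + 7) = -4569726 - (-1777 - 49)/261 = -4569726 - (-1826)/261 = -4569726 - 1*(-1826/261) = -4569726 + 1826/261 = -1192696660/261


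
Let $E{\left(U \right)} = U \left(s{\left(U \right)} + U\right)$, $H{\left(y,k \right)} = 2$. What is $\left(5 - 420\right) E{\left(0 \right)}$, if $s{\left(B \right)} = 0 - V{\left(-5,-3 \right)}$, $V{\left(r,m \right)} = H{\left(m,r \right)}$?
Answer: $0$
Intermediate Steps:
$V{\left(r,m \right)} = 2$
$s{\left(B \right)} = -2$ ($s{\left(B \right)} = 0 - 2 = -2$)
$E{\left(U \right)} = U \left(-2 + U\right)$
$\left(5 - 420\right) E{\left(0 \right)} = \left(5 - 420\right) 0 \left(-2 + 0\right) = \left(5 - 420\right) 0 \left(-2\right) = \left(-415\right) 0 = 0$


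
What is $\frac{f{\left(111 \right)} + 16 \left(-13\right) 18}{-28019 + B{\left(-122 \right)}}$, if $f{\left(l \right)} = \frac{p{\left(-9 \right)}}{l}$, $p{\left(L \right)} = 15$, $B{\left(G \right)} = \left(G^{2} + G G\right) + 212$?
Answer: $- \frac{138523}{72557} \approx -1.9092$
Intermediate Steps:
$B{\left(G \right)} = 212 + 2 G^{2}$ ($B{\left(G \right)} = \left(G^{2} + G^{2}\right) + 212 = 2 G^{2} + 212 = 212 + 2 G^{2}$)
$f{\left(l \right)} = \frac{15}{l}$
$\frac{f{\left(111 \right)} + 16 \left(-13\right) 18}{-28019 + B{\left(-122 \right)}} = \frac{\frac{15}{111} + 16 \left(-13\right) 18}{-28019 + \left(212 + 2 \left(-122\right)^{2}\right)} = \frac{15 \cdot \frac{1}{111} - 3744}{-28019 + \left(212 + 2 \cdot 14884\right)} = \frac{\frac{5}{37} - 3744}{-28019 + \left(212 + 29768\right)} = - \frac{138523}{37 \left(-28019 + 29980\right)} = - \frac{138523}{37 \cdot 1961} = \left(- \frac{138523}{37}\right) \frac{1}{1961} = - \frac{138523}{72557}$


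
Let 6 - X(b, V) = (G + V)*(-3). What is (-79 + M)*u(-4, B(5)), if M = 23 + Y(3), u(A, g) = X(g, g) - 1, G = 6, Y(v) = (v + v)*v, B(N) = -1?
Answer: -760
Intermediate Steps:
Y(v) = 2*v² (Y(v) = (2*v)*v = 2*v²)
X(b, V) = 24 + 3*V (X(b, V) = 6 - (6 + V)*(-3) = 6 - (-18 - 3*V) = 6 + (18 + 3*V) = 24 + 3*V)
u(A, g) = 23 + 3*g (u(A, g) = (24 + 3*g) - 1 = 23 + 3*g)
M = 41 (M = 23 + 2*3² = 23 + 2*9 = 23 + 18 = 41)
(-79 + M)*u(-4, B(5)) = (-79 + 41)*(23 + 3*(-1)) = -38*(23 - 3) = -38*20 = -760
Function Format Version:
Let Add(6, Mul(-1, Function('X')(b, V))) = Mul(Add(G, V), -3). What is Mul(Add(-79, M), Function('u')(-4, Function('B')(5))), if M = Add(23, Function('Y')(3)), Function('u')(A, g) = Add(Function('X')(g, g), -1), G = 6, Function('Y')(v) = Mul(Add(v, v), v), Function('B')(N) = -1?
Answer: -760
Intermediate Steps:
Function('Y')(v) = Mul(2, Pow(v, 2)) (Function('Y')(v) = Mul(Mul(2, v), v) = Mul(2, Pow(v, 2)))
Function('X')(b, V) = Add(24, Mul(3, V)) (Function('X')(b, V) = Add(6, Mul(-1, Mul(Add(6, V), -3))) = Add(6, Mul(-1, Add(-18, Mul(-3, V)))) = Add(6, Add(18, Mul(3, V))) = Add(24, Mul(3, V)))
Function('u')(A, g) = Add(23, Mul(3, g)) (Function('u')(A, g) = Add(Add(24, Mul(3, g)), -1) = Add(23, Mul(3, g)))
M = 41 (M = Add(23, Mul(2, Pow(3, 2))) = Add(23, Mul(2, 9)) = Add(23, 18) = 41)
Mul(Add(-79, M), Function('u')(-4, Function('B')(5))) = Mul(Add(-79, 41), Add(23, Mul(3, -1))) = Mul(-38, Add(23, -3)) = Mul(-38, 20) = -760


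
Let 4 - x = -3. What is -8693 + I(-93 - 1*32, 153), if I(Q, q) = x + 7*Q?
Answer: -9561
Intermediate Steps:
x = 7 (x = 4 - 1*(-3) = 4 + 3 = 7)
I(Q, q) = 7 + 7*Q
-8693 + I(-93 - 1*32, 153) = -8693 + (7 + 7*(-93 - 1*32)) = -8693 + (7 + 7*(-93 - 32)) = -8693 + (7 + 7*(-125)) = -8693 + (7 - 875) = -8693 - 868 = -9561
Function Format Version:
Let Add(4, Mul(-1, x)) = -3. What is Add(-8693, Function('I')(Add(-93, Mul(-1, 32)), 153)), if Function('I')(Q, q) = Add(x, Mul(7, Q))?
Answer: -9561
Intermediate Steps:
x = 7 (x = Add(4, Mul(-1, -3)) = Add(4, 3) = 7)
Function('I')(Q, q) = Add(7, Mul(7, Q))
Add(-8693, Function('I')(Add(-93, Mul(-1, 32)), 153)) = Add(-8693, Add(7, Mul(7, Add(-93, Mul(-1, 32))))) = Add(-8693, Add(7, Mul(7, Add(-93, -32)))) = Add(-8693, Add(7, Mul(7, -125))) = Add(-8693, Add(7, -875)) = Add(-8693, -868) = -9561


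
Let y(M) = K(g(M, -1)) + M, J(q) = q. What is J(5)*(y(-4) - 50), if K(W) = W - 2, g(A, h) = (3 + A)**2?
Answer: -275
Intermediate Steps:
K(W) = -2 + W
y(M) = -2 + M + (3 + M)**2 (y(M) = (-2 + (3 + M)**2) + M = -2 + M + (3 + M)**2)
J(5)*(y(-4) - 50) = 5*((-2 - 4 + (3 - 4)**2) - 50) = 5*((-2 - 4 + (-1)**2) - 50) = 5*((-2 - 4 + 1) - 50) = 5*(-5 - 50) = 5*(-55) = -275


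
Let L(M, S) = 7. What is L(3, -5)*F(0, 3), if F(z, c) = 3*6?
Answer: 126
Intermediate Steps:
F(z, c) = 18
L(3, -5)*F(0, 3) = 7*18 = 126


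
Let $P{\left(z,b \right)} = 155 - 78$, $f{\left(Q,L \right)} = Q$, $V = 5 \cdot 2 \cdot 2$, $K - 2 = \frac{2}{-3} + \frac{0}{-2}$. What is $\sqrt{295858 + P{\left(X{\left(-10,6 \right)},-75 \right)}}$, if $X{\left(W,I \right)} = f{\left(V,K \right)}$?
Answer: $\sqrt{295935} \approx 544.0$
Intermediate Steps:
$K = \frac{4}{3}$ ($K = 2 + \left(\frac{2}{-3} + \frac{0}{-2}\right) = 2 + \left(2 \left(- \frac{1}{3}\right) + 0 \left(- \frac{1}{2}\right)\right) = 2 + \left(- \frac{2}{3} + 0\right) = 2 - \frac{2}{3} = \frac{4}{3} \approx 1.3333$)
$V = 20$ ($V = 10 \cdot 2 = 20$)
$X{\left(W,I \right)} = 20$
$P{\left(z,b \right)} = 77$ ($P{\left(z,b \right)} = 155 - 78 = 77$)
$\sqrt{295858 + P{\left(X{\left(-10,6 \right)},-75 \right)}} = \sqrt{295858 + 77} = \sqrt{295935}$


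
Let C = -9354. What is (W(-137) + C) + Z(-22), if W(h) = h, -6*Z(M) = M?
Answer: -28462/3 ≈ -9487.3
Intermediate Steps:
Z(M) = -M/6
(W(-137) + C) + Z(-22) = (-137 - 9354) - 1/6*(-22) = -9491 + 11/3 = -28462/3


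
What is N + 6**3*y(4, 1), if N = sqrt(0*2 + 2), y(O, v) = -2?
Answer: -432 + sqrt(2) ≈ -430.59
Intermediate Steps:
N = sqrt(2) (N = sqrt(0 + 2) = sqrt(2) ≈ 1.4142)
N + 6**3*y(4, 1) = sqrt(2) + 6**3*(-2) = sqrt(2) + 216*(-2) = sqrt(2) - 432 = -432 + sqrt(2)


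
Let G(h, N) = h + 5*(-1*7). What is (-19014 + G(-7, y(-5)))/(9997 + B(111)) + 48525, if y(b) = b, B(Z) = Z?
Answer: 122617911/2527 ≈ 48523.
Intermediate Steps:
G(h, N) = -35 + h (G(h, N) = h + 5*(-7) = h - 35 = -35 + h)
(-19014 + G(-7, y(-5)))/(9997 + B(111)) + 48525 = (-19014 + (-35 - 7))/(9997 + 111) + 48525 = (-19014 - 42)/10108 + 48525 = -19056*1/10108 + 48525 = -4764/2527 + 48525 = 122617911/2527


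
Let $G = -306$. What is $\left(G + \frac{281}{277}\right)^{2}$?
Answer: $\frac{7137039361}{76729} \approx 93016.0$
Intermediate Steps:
$\left(G + \frac{281}{277}\right)^{2} = \left(-306 + \frac{281}{277}\right)^{2} = \left(- \frac{84481}{277}\right)^{2} = \frac{7137039361}{76729}$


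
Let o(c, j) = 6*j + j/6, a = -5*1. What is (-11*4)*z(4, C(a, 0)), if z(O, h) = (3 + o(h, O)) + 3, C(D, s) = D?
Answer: -4048/3 ≈ -1349.3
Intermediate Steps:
a = -5
o(c, j) = 37*j/6 (o(c, j) = 6*j + j*(⅙) = 6*j + j/6 = 37*j/6)
z(O, h) = 6 + 37*O/6 (z(O, h) = (3 + 37*O/6) + 3 = 6 + 37*O/6)
(-11*4)*z(4, C(a, 0)) = (-11*4)*(6 + (37/6)*4) = -44*(6 + 74/3) = -44*92/3 = -4048/3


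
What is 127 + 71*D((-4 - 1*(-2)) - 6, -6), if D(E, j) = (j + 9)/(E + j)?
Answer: 1565/14 ≈ 111.79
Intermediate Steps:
D(E, j) = (9 + j)/(E + j)
127 + 71*D((-4 - 1*(-2)) - 6, -6) = 127 + 71*((9 - 6)/(((-4 - 1*(-2)) - 6) - 6)) = 127 + 71*(3/(((-4 + 2) - 6) - 6)) = 127 + 71*(3/((-2 - 6) - 6)) = 127 + 71*(3/(-8 - 6)) = 127 + 71*(3/(-14)) = 127 + 71*(-1/14*3) = 127 + 71*(-3/14) = 127 - 213/14 = 1565/14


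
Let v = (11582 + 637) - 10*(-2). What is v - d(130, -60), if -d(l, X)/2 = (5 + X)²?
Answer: 18289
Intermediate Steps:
d(l, X) = -2*(5 + X)²
v = 12239 (v = 12219 + 20 = 12239)
v - d(130, -60) = 12239 - (-2)*(5 - 60)² = 12239 - (-2)*(-55)² = 12239 - (-2)*3025 = 12239 - 1*(-6050) = 12239 + 6050 = 18289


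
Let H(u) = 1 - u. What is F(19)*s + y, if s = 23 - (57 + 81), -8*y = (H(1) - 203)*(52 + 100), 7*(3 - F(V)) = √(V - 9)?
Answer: 3512 + 115*√10/7 ≈ 3564.0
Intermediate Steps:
F(V) = 3 - √(-9 + V)/7 (F(V) = 3 - √(V - 9)/7 = 3 - √(-9 + V)/7)
y = 3857 (y = -((1 - 1*1) - 203)*(52 + 100)/8 = -((1 - 1) - 203)*152/8 = -(0 - 203)*152/8 = -(-203)*152/8 = -⅛*(-30856) = 3857)
s = -115 (s = 23 - 1*138 = 23 - 138 = -115)
F(19)*s + y = (3 - √(-9 + 19)/7)*(-115) + 3857 = (3 - √10/7)*(-115) + 3857 = (-345 + 115*√10/7) + 3857 = 3512 + 115*√10/7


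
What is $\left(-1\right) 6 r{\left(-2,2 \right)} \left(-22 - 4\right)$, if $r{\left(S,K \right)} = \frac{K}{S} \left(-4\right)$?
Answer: $624$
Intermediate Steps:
$r{\left(S,K \right)} = - \frac{4 K}{S}$
$\left(-1\right) 6 r{\left(-2,2 \right)} \left(-22 - 4\right) = \left(-1\right) 6 \left(\left(-4\right) 2 \frac{1}{-2}\right) \left(-22 - 4\right) = - 6 \left(\left(-4\right) 2 \left(- \frac{1}{2}\right)\right) \left(-22 - 4\right) = \left(-6\right) 4 \left(-26\right) = \left(-24\right) \left(-26\right) = 624$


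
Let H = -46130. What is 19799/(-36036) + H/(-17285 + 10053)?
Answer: 14607253/2505888 ≈ 5.8292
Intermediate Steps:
19799/(-36036) + H/(-17285 + 10053) = 19799/(-36036) - 46130/(-17285 + 10053) = 19799*(-1/36036) - 46130/(-7232) = -1523/2772 - 46130*(-1/7232) = -1523/2772 + 23065/3616 = 14607253/2505888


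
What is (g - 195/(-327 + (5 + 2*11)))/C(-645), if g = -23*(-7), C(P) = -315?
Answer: -3233/6300 ≈ -0.51318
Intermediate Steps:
g = 161
(g - 195/(-327 + (5 + 2*11)))/C(-645) = (161 - 195/(-327 + (5 + 2*11)))/(-315) = (161 - 195/(-327 + (5 + 22)))*(-1/315) = (161 - 195/(-327 + 27))*(-1/315) = (161 - 195/(-300))*(-1/315) = (161 - 195*(-1/300))*(-1/315) = (161 + 13/20)*(-1/315) = (3233/20)*(-1/315) = -3233/6300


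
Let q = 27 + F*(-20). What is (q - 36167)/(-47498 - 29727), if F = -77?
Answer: 1384/3089 ≈ 0.44804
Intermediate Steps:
q = 1567 (q = 27 - 77*(-20) = 27 + 1540 = 1567)
(q - 36167)/(-47498 - 29727) = (1567 - 36167)/(-47498 - 29727) = -34600/(-77225) = -34600*(-1/77225) = 1384/3089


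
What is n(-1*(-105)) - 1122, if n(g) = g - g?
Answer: -1122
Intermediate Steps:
n(g) = 0
n(-1*(-105)) - 1122 = 0 - 1122 = -1122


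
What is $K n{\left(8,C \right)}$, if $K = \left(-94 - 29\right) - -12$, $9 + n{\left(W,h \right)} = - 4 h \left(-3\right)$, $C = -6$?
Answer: $8991$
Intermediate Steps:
$n{\left(W,h \right)} = -9 + 12 h$ ($n{\left(W,h \right)} = -9 + - 4 h \left(-3\right) = -9 + 12 h$)
$K = -111$ ($K = \left(-94 + \left(-55 + 26\right)\right) + \left(-4 + 16\right) = \left(-94 - 29\right) + 12 = -123 + 12 = -111$)
$K n{\left(8,C \right)} = - 111 \left(-9 + 12 \left(-6\right)\right) = - 111 \left(-9 - 72\right) = \left(-111\right) \left(-81\right) = 8991$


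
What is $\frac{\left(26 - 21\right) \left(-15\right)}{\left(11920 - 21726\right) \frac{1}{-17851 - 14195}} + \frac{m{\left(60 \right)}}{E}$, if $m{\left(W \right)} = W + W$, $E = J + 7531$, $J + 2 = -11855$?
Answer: $- \frac{866541785}{3535063} \approx -245.13$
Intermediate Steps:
$J = -11857$ ($J = -2 - 11855 = -11857$)
$E = -4326$ ($E = -11857 + 7531 = -4326$)
$m{\left(W \right)} = 2 W$
$\frac{\left(26 - 21\right) \left(-15\right)}{\left(11920 - 21726\right) \frac{1}{-17851 - 14195}} + \frac{m{\left(60 \right)}}{E} = \frac{\left(26 - 21\right) \left(-15\right)}{\left(11920 - 21726\right) \frac{1}{-17851 - 14195}} + \frac{2 \cdot 60}{-4326} = \frac{5 \left(-15\right)}{\left(-9806\right) \frac{1}{-32046}} + 120 \left(- \frac{1}{4326}\right) = - \frac{75}{\left(-9806\right) \left(- \frac{1}{32046}\right)} - \frac{20}{721} = - \frac{75}{\frac{4903}{16023}} - \frac{20}{721} = \left(-75\right) \frac{16023}{4903} - \frac{20}{721} = - \frac{1201725}{4903} - \frac{20}{721} = - \frac{866541785}{3535063}$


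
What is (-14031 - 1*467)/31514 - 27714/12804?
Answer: -88250949/33625438 ≈ -2.6245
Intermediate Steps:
(-14031 - 1*467)/31514 - 27714/12804 = (-14031 - 467)*(1/31514) - 27714*1/12804 = -14498*1/31514 - 4619/2134 = -7249/15757 - 4619/2134 = -88250949/33625438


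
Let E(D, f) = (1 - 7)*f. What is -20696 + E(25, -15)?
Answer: -20606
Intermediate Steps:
E(D, f) = -6*f
-20696 + E(25, -15) = -20696 - 6*(-15) = -20696 + 90 = -20606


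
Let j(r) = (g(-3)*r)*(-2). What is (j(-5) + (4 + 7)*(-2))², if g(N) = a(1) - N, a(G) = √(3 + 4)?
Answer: 764 + 160*√7 ≈ 1187.3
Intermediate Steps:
a(G) = √7
g(N) = √7 - N
j(r) = -2*r*(3 + √7) (j(r) = ((√7 - 1*(-3))*r)*(-2) = ((√7 + 3)*r)*(-2) = ((3 + √7)*r)*(-2) = (r*(3 + √7))*(-2) = -2*r*(3 + √7))
(j(-5) + (4 + 7)*(-2))² = (-2*(-5)*(3 + √7) + (4 + 7)*(-2))² = ((30 + 10*√7) + 11*(-2))² = ((30 + 10*√7) - 22)² = (8 + 10*√7)²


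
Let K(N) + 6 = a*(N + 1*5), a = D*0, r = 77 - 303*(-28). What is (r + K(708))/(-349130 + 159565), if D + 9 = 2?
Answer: -1711/37913 ≈ -0.045130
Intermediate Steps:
D = -7 (D = -9 + 2 = -7)
r = 8561 (r = 77 + 8484 = 8561)
a = 0 (a = -7*0 = 0)
K(N) = -6 (K(N) = -6 + 0*(N + 1*5) = -6 + 0*(N + 5) = -6 + 0*(5 + N) = -6 + 0 = -6)
(r + K(708))/(-349130 + 159565) = (8561 - 6)/(-349130 + 159565) = 8555/(-189565) = 8555*(-1/189565) = -1711/37913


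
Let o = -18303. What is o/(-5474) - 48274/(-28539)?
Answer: 112371599/22317498 ≈ 5.0351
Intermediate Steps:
o/(-5474) - 48274/(-28539) = -18303/(-5474) - 48274/(-28539) = -18303*(-1/5474) - 48274*(-1/28539) = 18303/5474 + 48274/28539 = 112371599/22317498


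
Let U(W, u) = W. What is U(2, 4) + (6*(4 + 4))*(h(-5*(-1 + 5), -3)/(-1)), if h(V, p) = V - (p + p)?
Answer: 674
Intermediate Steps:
h(V, p) = V - 2*p
U(2, 4) + (6*(4 + 4))*(h(-5*(-1 + 5), -3)/(-1)) = 2 + (6*(4 + 4))*((-5*(-1 + 5) - 2*(-3))/(-1)) = 2 + (6*8)*((-5*4 + 6)*(-1)) = 2 + 48*((-20 + 6)*(-1)) = 2 + 48*(-14*(-1)) = 2 + 48*14 = 2 + 672 = 674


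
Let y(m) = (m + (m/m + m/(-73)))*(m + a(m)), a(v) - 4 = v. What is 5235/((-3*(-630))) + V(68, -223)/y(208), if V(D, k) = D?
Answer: 26267951/9480870 ≈ 2.7706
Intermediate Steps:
a(v) = 4 + v
y(m) = (1 + 72*m/73)*(4 + 2*m) (y(m) = (m + (m/m + m/(-73)))*(m + (4 + m)) = (m + (1 + m*(-1/73)))*(4 + 2*m) = (m + (1 - m/73))*(4 + 2*m) = (1 + 72*m/73)*(4 + 2*m))
5235/((-3*(-630))) + V(68, -223)/y(208) = 5235/((-3*(-630))) + 68/(4 + (144/73)*208² + (434/73)*208) = 5235/1890 + 68/(4 + (144/73)*43264 + 90272/73) = 5235*(1/1890) + 68/(4 + 6230016/73 + 90272/73) = 349/126 + 68/(6320580/73) = 349/126 + 68*(73/6320580) = 349/126 + 1241/1580145 = 26267951/9480870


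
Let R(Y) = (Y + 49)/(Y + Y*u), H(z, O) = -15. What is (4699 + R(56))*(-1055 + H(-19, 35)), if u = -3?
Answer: -40215415/8 ≈ -5.0269e+6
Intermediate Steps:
R(Y) = -(49 + Y)/(2*Y) (R(Y) = (Y + 49)/(Y + Y*(-3)) = (49 + Y)/(Y - 3*Y) = (49 + Y)/((-2*Y)) = (49 + Y)*(-1/(2*Y)) = -(49 + Y)/(2*Y))
(4699 + R(56))*(-1055 + H(-19, 35)) = (4699 + (½)*(-49 - 1*56)/56)*(-1055 - 15) = (4699 + (½)*(1/56)*(-49 - 56))*(-1070) = (4699 + (½)*(1/56)*(-105))*(-1070) = (4699 - 15/16)*(-1070) = (75169/16)*(-1070) = -40215415/8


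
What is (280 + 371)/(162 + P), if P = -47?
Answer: 651/115 ≈ 5.6609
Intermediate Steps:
(280 + 371)/(162 + P) = (280 + 371)/(162 - 47) = 651/115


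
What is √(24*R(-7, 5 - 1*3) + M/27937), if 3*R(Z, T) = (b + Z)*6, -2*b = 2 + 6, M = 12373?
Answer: I*√411745647131/27937 ≈ 22.969*I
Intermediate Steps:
b = -4 (b = -(2 + 6)/2 = -½*8 = -4)
R(Z, T) = -8 + 2*Z (R(Z, T) = ((-4 + Z)*6)/3 = (-24 + 6*Z)/3 = -8 + 2*Z)
√(24*R(-7, 5 - 1*3) + M/27937) = √(24*(-8 + 2*(-7)) + 12373/27937) = √(24*(-8 - 14) + 12373*(1/27937)) = √(24*(-22) + 12373/27937) = √(-528 + 12373/27937) = √(-14738363/27937) = I*√411745647131/27937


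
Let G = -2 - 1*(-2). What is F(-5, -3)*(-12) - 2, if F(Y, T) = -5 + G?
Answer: 58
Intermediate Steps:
G = 0 (G = -2 + 2 = 0)
F(Y, T) = -5 (F(Y, T) = -5 + 0 = -5)
F(-5, -3)*(-12) - 2 = -5*(-12) - 2 = 60 - 2 = 58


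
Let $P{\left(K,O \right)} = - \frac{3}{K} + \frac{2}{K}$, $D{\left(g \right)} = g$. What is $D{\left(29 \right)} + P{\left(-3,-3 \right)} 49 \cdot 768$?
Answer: $12573$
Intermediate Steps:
$P{\left(K,O \right)} = - \frac{1}{K}$
$D{\left(29 \right)} + P{\left(-3,-3 \right)} 49 \cdot 768 = 29 + - \frac{1}{-3} \cdot 49 \cdot 768 = 29 + \left(-1\right) \left(- \frac{1}{3}\right) 49 \cdot 768 = 29 + \frac{1}{3} \cdot 49 \cdot 768 = 29 + \frac{49}{3} \cdot 768 = 29 + 12544 = 12573$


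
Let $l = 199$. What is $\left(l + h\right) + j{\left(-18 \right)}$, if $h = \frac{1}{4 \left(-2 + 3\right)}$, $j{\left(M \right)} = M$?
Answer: $\frac{725}{4} \approx 181.25$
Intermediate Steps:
$h = \frac{1}{4}$ ($h = \frac{1}{4 \cdot 1} = \frac{1}{4} \approx 0.25$)
$\left(l + h\right) + j{\left(-18 \right)} = \left(199 + \frac{1}{4}\right) - 18 = \frac{797}{4} - 18 = \frac{725}{4}$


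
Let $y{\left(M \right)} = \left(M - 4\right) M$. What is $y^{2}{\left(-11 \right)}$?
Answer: $27225$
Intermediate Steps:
$y{\left(M \right)} = M \left(-4 + M\right)$ ($y{\left(M \right)} = \left(-4 + M\right) M = M \left(-4 + M\right)$)
$y^{2}{\left(-11 \right)} = \left(- 11 \left(-4 - 11\right)\right)^{2} = \left(\left(-11\right) \left(-15\right)\right)^{2} = 165^{2} = 27225$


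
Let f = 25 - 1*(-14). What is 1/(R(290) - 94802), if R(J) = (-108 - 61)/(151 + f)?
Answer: -190/18012549 ≈ -1.0548e-5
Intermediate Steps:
f = 39 (f = 25 + 14 = 39)
R(J) = -169/190 (R(J) = (-108 - 61)/(151 + 39) = -169/190)
1/(R(290) - 94802) = 1/(-169/190 - 94802) = 1/(-18012549/190) = -190/18012549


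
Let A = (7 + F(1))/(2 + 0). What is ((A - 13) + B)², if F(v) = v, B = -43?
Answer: 2704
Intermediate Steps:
A = 4 (A = (7 + 1)/(2 + 0) = 8/2 = 8*(½) = 4)
((A - 13) + B)² = ((4 - 13) - 43)² = (-9 - 43)² = (-52)² = 2704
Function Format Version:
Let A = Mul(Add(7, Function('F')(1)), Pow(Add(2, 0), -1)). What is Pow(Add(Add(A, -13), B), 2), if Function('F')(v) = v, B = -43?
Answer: 2704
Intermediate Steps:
A = 4 (A = Mul(Add(7, 1), Pow(Add(2, 0), -1)) = Mul(8, Pow(2, -1)) = Mul(8, Rational(1, 2)) = 4)
Pow(Add(Add(A, -13), B), 2) = Pow(Add(Add(4, -13), -43), 2) = Pow(Add(-9, -43), 2) = Pow(-52, 2) = 2704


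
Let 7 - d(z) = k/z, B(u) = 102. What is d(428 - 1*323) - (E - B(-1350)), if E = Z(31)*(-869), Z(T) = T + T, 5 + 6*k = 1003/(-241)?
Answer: 1366141403/25305 ≈ 53987.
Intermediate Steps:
k = -368/241 (k = -⅚ + (1003/(-241))/6 = -⅚ + (1003*(-1/241))/6 = -⅚ + (⅙)*(-1003/241) = -⅚ - 1003/1446 = -368/241 ≈ -1.5270)
Z(T) = 2*T
E = -53878 (E = (2*31)*(-869) = 62*(-869) = -53878)
d(z) = 7 + 368/(241*z) (d(z) = 7 - (-368)/(241*z) = 7 + 368/(241*z))
d(428 - 1*323) - (E - B(-1350)) = (7 + 368/(241*(428 - 1*323))) - (-53878 - 1*102) = (7 + 368/(241*(428 - 323))) - (-53878 - 102) = (7 + (368/241)/105) - 1*(-53980) = (7 + (368/241)*(1/105)) + 53980 = (7 + 368/25305) + 53980 = 177503/25305 + 53980 = 1366141403/25305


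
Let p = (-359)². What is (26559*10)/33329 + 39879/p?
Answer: 35558631981/4295474849 ≈ 8.2782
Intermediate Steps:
p = 128881
(26559*10)/33329 + 39879/p = (26559*10)/33329 + 39879/128881 = 265590*(1/33329) + 39879*(1/128881) = 265590/33329 + 39879/128881 = 35558631981/4295474849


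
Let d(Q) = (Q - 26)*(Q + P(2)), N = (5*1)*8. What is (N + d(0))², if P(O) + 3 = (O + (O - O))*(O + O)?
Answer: 8100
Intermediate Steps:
P(O) = -3 + 2*O² (P(O) = -3 + (O + (O - O))*(O + O) = -3 + (O + 0)*(2*O) = -3 + O*(2*O) = -3 + 2*O²)
N = 40 (N = 5*8 = 40)
d(Q) = (-26 + Q)*(5 + Q) (d(Q) = (Q - 26)*(Q + (-3 + 2*2²)) = (-26 + Q)*(Q + (-3 + 2*4)) = (-26 + Q)*(Q + (-3 + 8)) = (-26 + Q)*(Q + 5) = (-26 + Q)*(5 + Q))
(N + d(0))² = (40 + (-130 + 0² - 21*0))² = (40 + (-130 + 0 + 0))² = (40 - 130)² = (-90)² = 8100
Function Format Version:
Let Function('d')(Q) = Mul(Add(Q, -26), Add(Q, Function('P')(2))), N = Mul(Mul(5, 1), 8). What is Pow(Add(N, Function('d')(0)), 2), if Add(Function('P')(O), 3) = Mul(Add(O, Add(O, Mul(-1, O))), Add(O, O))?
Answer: 8100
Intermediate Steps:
Function('P')(O) = Add(-3, Mul(2, Pow(O, 2))) (Function('P')(O) = Add(-3, Mul(Add(O, Add(O, Mul(-1, O))), Add(O, O))) = Add(-3, Mul(Add(O, 0), Mul(2, O))) = Add(-3, Mul(O, Mul(2, O))) = Add(-3, Mul(2, Pow(O, 2))))
N = 40 (N = Mul(5, 8) = 40)
Function('d')(Q) = Mul(Add(-26, Q), Add(5, Q)) (Function('d')(Q) = Mul(Add(Q, -26), Add(Q, Add(-3, Mul(2, Pow(2, 2))))) = Mul(Add(-26, Q), Add(Q, Add(-3, Mul(2, 4)))) = Mul(Add(-26, Q), Add(Q, Add(-3, 8))) = Mul(Add(-26, Q), Add(Q, 5)) = Mul(Add(-26, Q), Add(5, Q)))
Pow(Add(N, Function('d')(0)), 2) = Pow(Add(40, Add(-130, Pow(0, 2), Mul(-21, 0))), 2) = Pow(Add(40, Add(-130, 0, 0)), 2) = Pow(Add(40, -130), 2) = Pow(-90, 2) = 8100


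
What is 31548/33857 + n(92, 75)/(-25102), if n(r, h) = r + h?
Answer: 786263777/849878414 ≈ 0.92515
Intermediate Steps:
n(r, h) = h + r
31548/33857 + n(92, 75)/(-25102) = 31548/33857 + (75 + 92)/(-25102) = 31548*(1/33857) + 167*(-1/25102) = 31548/33857 - 167/25102 = 786263777/849878414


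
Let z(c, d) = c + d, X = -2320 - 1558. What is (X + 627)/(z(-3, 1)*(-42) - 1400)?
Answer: 3251/1316 ≈ 2.4704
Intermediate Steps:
X = -3878
(X + 627)/(z(-3, 1)*(-42) - 1400) = (-3878 + 627)/((-3 + 1)*(-42) - 1400) = -3251/(-2*(-42) - 1400) = -3251/(84 - 1400) = -3251/(-1316) = -3251*(-1/1316) = 3251/1316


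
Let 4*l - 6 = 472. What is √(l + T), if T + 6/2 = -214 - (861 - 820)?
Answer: I*√554/2 ≈ 11.769*I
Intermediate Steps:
l = 239/2 (l = 3/2 + (¼)*472 = 3/2 + 118 = 239/2 ≈ 119.50)
T = -258 (T = -3 + (-214 - (861 - 820)) = -3 + (-214 - 1*41) = -3 + (-214 - 41) = -3 - 255 = -258)
√(l + T) = √(239/2 - 258) = √(-277/2) = I*√554/2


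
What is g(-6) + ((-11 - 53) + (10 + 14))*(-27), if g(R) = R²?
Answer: 1116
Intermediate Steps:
g(-6) + ((-11 - 53) + (10 + 14))*(-27) = (-6)² + ((-11 - 53) + (10 + 14))*(-27) = 36 + (-64 + 24)*(-27) = 36 - 40*(-27) = 36 + 1080 = 1116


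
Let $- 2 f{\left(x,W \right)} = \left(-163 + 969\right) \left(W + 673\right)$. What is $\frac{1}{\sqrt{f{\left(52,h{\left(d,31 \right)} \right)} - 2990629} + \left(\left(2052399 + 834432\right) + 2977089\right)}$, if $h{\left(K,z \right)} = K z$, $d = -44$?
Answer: $\frac{488660}{2865463373213} - \frac{i \sqrt{678039}}{17192780239278} \approx 1.7053 \cdot 10^{-7} - 4.7894 \cdot 10^{-11} i$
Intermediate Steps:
$f{\left(x,W \right)} = -271219 - 403 W$ ($f{\left(x,W \right)} = - \frac{\left(-163 + 969\right) \left(W + 673\right)}{2} = - \frac{806 \left(673 + W\right)}{2} = - \frac{542438 + 806 W}{2} = -271219 - 403 W$)
$\frac{1}{\sqrt{f{\left(52,h{\left(d,31 \right)} \right)} - 2990629} + \left(\left(2052399 + 834432\right) + 2977089\right)} = \frac{1}{\sqrt{\left(-271219 - 403 \left(\left(-44\right) 31\right)\right) - 2990629} + \left(\left(2052399 + 834432\right) + 2977089\right)} = \frac{1}{\sqrt{\left(-271219 - -549692\right) - 2990629} + \left(2886831 + 2977089\right)} = \frac{1}{\sqrt{\left(-271219 + 549692\right) - 2990629} + 5863920} = \frac{1}{\sqrt{278473 - 2990629} + 5863920} = \frac{1}{\sqrt{-2712156} + 5863920} = \frac{1}{2 i \sqrt{678039} + 5863920} = \frac{1}{5863920 + 2 i \sqrt{678039}}$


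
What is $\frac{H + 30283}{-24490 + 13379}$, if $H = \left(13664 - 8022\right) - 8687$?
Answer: $- \frac{27238}{11111} \approx -2.4514$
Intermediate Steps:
$H = -3045$ ($H = 5642 - 8687 = -3045$)
$\frac{H + 30283}{-24490 + 13379} = \frac{-3045 + 30283}{-24490 + 13379} = \frac{27238}{-11111} = 27238 \left(- \frac{1}{11111}\right) = - \frac{27238}{11111}$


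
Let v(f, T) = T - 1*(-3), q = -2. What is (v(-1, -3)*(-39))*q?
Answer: 0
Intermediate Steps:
v(f, T) = 3 + T (v(f, T) = T + 3 = 3 + T)
(v(-1, -3)*(-39))*q = ((3 - 3)*(-39))*(-2) = (0*(-39))*(-2) = 0*(-2) = 0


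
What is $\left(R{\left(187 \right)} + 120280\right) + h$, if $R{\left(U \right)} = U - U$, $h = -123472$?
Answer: $-3192$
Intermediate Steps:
$R{\left(U \right)} = 0$
$\left(R{\left(187 \right)} + 120280\right) + h = \left(0 + 120280\right) - 123472 = 120280 - 123472 = -3192$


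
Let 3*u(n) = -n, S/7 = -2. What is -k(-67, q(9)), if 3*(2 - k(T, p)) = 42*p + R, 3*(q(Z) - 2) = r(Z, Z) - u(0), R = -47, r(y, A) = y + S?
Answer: -13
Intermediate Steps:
S = -14 (S = 7*(-2) = -14)
r(y, A) = -14 + y (r(y, A) = y - 14 = -14 + y)
u(n) = -n/3 (u(n) = (-n)/3 = -n/3)
q(Z) = -8/3 + Z/3 (q(Z) = 2 + ((-14 + Z) - (-1)*0/3)/3 = 2 + ((-14 + Z) - 1*0)/3 = 2 + ((-14 + Z) + 0)/3 = 2 + (-14 + Z)/3 = 2 + (-14/3 + Z/3) = -8/3 + Z/3)
k(T, p) = 53/3 - 14*p (k(T, p) = 2 - (42*p - 47)/3 = 2 - (-47 + 42*p)/3 = 2 + (47/3 - 14*p) = 53/3 - 14*p)
-k(-67, q(9)) = -(53/3 - 14*(-8/3 + (⅓)*9)) = -(53/3 - 14*(-8/3 + 3)) = -(53/3 - 14*⅓) = -(53/3 - 14/3) = -1*13 = -13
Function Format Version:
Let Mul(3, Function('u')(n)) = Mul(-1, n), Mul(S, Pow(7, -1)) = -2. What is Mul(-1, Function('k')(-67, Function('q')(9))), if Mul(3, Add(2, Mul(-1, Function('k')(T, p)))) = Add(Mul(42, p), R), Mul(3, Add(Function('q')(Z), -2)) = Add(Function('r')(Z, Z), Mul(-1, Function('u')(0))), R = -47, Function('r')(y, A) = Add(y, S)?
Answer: -13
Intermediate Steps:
S = -14 (S = Mul(7, -2) = -14)
Function('r')(y, A) = Add(-14, y) (Function('r')(y, A) = Add(y, -14) = Add(-14, y))
Function('u')(n) = Mul(Rational(-1, 3), n) (Function('u')(n) = Mul(Rational(1, 3), Mul(-1, n)) = Mul(Rational(-1, 3), n))
Function('q')(Z) = Add(Rational(-8, 3), Mul(Rational(1, 3), Z)) (Function('q')(Z) = Add(2, Mul(Rational(1, 3), Add(Add(-14, Z), Mul(-1, Mul(Rational(-1, 3), 0))))) = Add(2, Mul(Rational(1, 3), Add(Add(-14, Z), Mul(-1, 0)))) = Add(2, Mul(Rational(1, 3), Add(Add(-14, Z), 0))) = Add(2, Mul(Rational(1, 3), Add(-14, Z))) = Add(2, Add(Rational(-14, 3), Mul(Rational(1, 3), Z))) = Add(Rational(-8, 3), Mul(Rational(1, 3), Z)))
Function('k')(T, p) = Add(Rational(53, 3), Mul(-14, p)) (Function('k')(T, p) = Add(2, Mul(Rational(-1, 3), Add(Mul(42, p), -47))) = Add(2, Mul(Rational(-1, 3), Add(-47, Mul(42, p)))) = Add(2, Add(Rational(47, 3), Mul(-14, p))) = Add(Rational(53, 3), Mul(-14, p)))
Mul(-1, Function('k')(-67, Function('q')(9))) = Mul(-1, Add(Rational(53, 3), Mul(-14, Add(Rational(-8, 3), Mul(Rational(1, 3), 9))))) = Mul(-1, Add(Rational(53, 3), Mul(-14, Add(Rational(-8, 3), 3)))) = Mul(-1, Add(Rational(53, 3), Mul(-14, Rational(1, 3)))) = Mul(-1, Add(Rational(53, 3), Rational(-14, 3))) = Mul(-1, 13) = -13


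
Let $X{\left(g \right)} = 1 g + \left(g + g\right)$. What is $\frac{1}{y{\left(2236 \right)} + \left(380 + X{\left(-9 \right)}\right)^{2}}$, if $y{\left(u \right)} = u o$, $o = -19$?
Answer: $\frac{1}{82125} \approx 1.2177 \cdot 10^{-5}$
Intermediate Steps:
$y{\left(u \right)} = - 19 u$ ($y{\left(u \right)} = u \left(-19\right) = - 19 u$)
$X{\left(g \right)} = 3 g$ ($X{\left(g \right)} = g + 2 g = 3 g$)
$\frac{1}{y{\left(2236 \right)} + \left(380 + X{\left(-9 \right)}\right)^{2}} = \frac{1}{\left(-19\right) 2236 + \left(380 + 3 \left(-9\right)\right)^{2}} = \frac{1}{-42484 + \left(380 - 27\right)^{2}} = \frac{1}{-42484 + 353^{2}} = \frac{1}{-42484 + 124609} = \frac{1}{82125}$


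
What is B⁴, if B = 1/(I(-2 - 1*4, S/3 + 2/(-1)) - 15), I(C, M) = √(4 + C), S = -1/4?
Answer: (15 - I*√2)⁻⁴ ≈ 1.8051e-5 + 7.1264e-6*I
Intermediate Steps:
S = -¼ (S = -1*¼ = -¼ ≈ -0.25000)
B = 1/(-15 + I*√2) (B = 1/(√(4 + (-2 - 1*4)) - 15) = 1/(√(4 + (-2 - 4)) - 15) = 1/(√(4 - 6) - 15) = 1/(√(-2) - 15) = 1/(I*√2 - 15) = 1/(-15 + I*√2) ≈ -0.066079 - 0.00623*I)
B⁴ = (-15/227 - I*√2/227)⁴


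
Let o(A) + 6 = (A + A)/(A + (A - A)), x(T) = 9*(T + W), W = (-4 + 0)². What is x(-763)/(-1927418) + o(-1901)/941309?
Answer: 6320710735/1814295910162 ≈ 0.0034838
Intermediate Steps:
W = 16 (W = (-4)² = 16)
x(T) = 144 + 9*T (x(T) = 9*(T + 16) = 9*(16 + T) = 144 + 9*T)
o(A) = -4 (o(A) = -6 + (A + A)/(A + (A - A)) = -6 + (2*A)/(A + 0) = -6 + (2*A)/A = -6 + 2 = -4)
x(-763)/(-1927418) + o(-1901)/941309 = (144 + 9*(-763))/(-1927418) - 4/941309 = (144 - 6867)*(-1/1927418) - 4*1/941309 = -6723*(-1/1927418) - 4/941309 = 6723/1927418 - 4/941309 = 6320710735/1814295910162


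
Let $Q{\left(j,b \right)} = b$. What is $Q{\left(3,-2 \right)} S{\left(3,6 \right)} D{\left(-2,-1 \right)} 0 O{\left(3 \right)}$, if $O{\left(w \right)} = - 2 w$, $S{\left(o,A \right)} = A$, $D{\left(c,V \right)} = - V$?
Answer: $0$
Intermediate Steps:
$Q{\left(3,-2 \right)} S{\left(3,6 \right)} D{\left(-2,-1 \right)} 0 O{\left(3 \right)} = - 2 \cdot 6 \left(\left(-1\right) \left(-1\right)\right) 0 \left(\left(-2\right) 3\right) = - 2 \cdot 6 \cdot 1 \cdot 0 \left(-6\right) = - 2 \cdot 6 \cdot 0 \left(-6\right) = \left(-2\right) 0 \left(-6\right) = 0 \left(-6\right) = 0$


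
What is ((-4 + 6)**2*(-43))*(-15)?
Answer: 2580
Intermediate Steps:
((-4 + 6)**2*(-43))*(-15) = (2**2*(-43))*(-15) = (4*(-43))*(-15) = -172*(-15) = 2580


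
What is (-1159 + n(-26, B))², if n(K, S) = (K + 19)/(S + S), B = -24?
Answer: 3094140625/2304 ≈ 1.3429e+6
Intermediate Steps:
n(K, S) = (19 + K)/(2*S) (n(K, S) = (19 + K)/((2*S)) = (19 + K)*(1/(2*S)) = (19 + K)/(2*S))
(-1159 + n(-26, B))² = (-1159 + (½)*(19 - 26)/(-24))² = (-1159 + (½)*(-1/24)*(-7))² = (-1159 + 7/48)² = (-55625/48)² = 3094140625/2304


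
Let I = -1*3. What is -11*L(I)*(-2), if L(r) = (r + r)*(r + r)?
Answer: 792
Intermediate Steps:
I = -3
L(r) = 4*r**2 (L(r) = (2*r)*(2*r) = 4*r**2)
-11*L(I)*(-2) = -44*(-3)**2*(-2) = -44*9*(-2) = -11*36*(-2) = -396*(-2) = 792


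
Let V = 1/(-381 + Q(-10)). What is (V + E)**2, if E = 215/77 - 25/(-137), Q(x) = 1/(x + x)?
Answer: 57090412096000000/6463183820057041 ≈ 8.8332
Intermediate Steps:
Q(x) = 1/(2*x)
E = 31380/10549 (E = 215*(1/77) - 25*(-1/137) = 215/77 + 25/137 = 31380/10549 ≈ 2.9747)
V = -20/7621 (V = 1/(-381 + (1/2)/(-10)) = 1/(-381 + (1/2)*(-1/10)) = 1/(-381 - 1/20) = 1/(-7621/20) = -20/7621 ≈ -0.0026243)
(V + E)**2 = (-20/7621 + 31380/10549)**2 = (238936000/80393929)**2 = 57090412096000000/6463183820057041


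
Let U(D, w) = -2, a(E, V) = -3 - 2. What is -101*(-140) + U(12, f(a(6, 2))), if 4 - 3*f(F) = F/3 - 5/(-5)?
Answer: 14138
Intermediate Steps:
a(E, V) = -5
f(F) = 1 - F/9 (f(F) = 4/3 - (F/3 - 5/(-5))/3 = 4/3 - (F*(⅓) - 5*(-⅕))/3 = 4/3 - (F/3 + 1)/3 = 4/3 - (1 + F/3)/3 = 4/3 + (-⅓ - F/9) = 1 - F/9)
-101*(-140) + U(12, f(a(6, 2))) = -101*(-140) - 2 = 14140 - 2 = 14138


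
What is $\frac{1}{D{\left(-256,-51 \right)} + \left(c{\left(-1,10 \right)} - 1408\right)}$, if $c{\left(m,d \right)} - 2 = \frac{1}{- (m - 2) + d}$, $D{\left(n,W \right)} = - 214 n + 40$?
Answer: $\frac{13}{694435} \approx 1.872 \cdot 10^{-5}$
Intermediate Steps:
$D{\left(n,W \right)} = 40 - 214 n$
$c{\left(m,d \right)} = 2 + \frac{1}{2 + d - m}$ ($c{\left(m,d \right)} = 2 + \frac{1}{- (m - 2) + d} = 2 + \frac{1}{- (-2 + m) + d} = 2 + \frac{1}{\left(2 - m\right) + d} = 2 + \frac{1}{2 + d - m}$)
$\frac{1}{D{\left(-256,-51 \right)} + \left(c{\left(-1,10 \right)} - 1408\right)} = \frac{1}{\left(40 - -54784\right) - \left(1408 - \frac{5 - -2 + 2 \cdot 10}{2 + 10 - -1}\right)} = \frac{1}{\left(40 + 54784\right) - \left(1408 - \frac{5 + 2 + 20}{2 + 10 + 1}\right)} = \frac{1}{54824 - \left(1408 - \frac{1}{13} \cdot 27\right)} = \frac{1}{54824 + \left(\frac{1}{13} \cdot 27 - 1408\right)} = \frac{1}{54824 + \left(\frac{27}{13} - 1408\right)} = \frac{1}{54824 - \frac{18277}{13}} = \frac{1}{\frac{694435}{13}} = \frac{13}{694435}$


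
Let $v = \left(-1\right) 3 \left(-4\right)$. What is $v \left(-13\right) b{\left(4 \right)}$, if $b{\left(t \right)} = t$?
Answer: $-624$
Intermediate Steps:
$v = 12$ ($v = \left(-3\right) \left(-4\right) = 12$)
$v \left(-13\right) b{\left(4 \right)} = 12 \left(-13\right) 4 = \left(-156\right) 4 = -624$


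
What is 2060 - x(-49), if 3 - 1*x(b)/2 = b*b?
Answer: 6856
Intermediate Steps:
x(b) = 6 - 2*b² (x(b) = 6 - 2*b*b = 6 - 2*b²)
2060 - x(-49) = 2060 - (6 - 2*(-49)²) = 2060 - (6 - 2*2401) = 2060 - (6 - 4802) = 2060 - 1*(-4796) = 2060 + 4796 = 6856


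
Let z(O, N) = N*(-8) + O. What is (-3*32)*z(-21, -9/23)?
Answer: 39456/23 ≈ 1715.5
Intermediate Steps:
z(O, N) = O - 8*N (z(O, N) = -8*N + O = O - 8*N)
(-3*32)*z(-21, -9/23) = (-3*32)*(-21 - (-72)/23) = -96*(-21 - (-72)/23) = -96*(-21 - 8*(-9/23)) = -96*(-21 + 72/23) = -96*(-411/23) = 39456/23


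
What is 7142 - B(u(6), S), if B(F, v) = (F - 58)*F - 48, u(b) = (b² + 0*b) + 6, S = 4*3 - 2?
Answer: 7862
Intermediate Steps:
S = 10 (S = 12 - 2 = 10)
u(b) = 6 + b² (u(b) = (b² + 0) + 6 = b² + 6 = 6 + b²)
B(F, v) = -48 + F*(-58 + F) (B(F, v) = (-58 + F)*F - 48 = F*(-58 + F) - 48 = -48 + F*(-58 + F))
7142 - B(u(6), S) = 7142 - (-48 + (6 + 6²)² - 58*(6 + 6²)) = 7142 - (-48 + (6 + 36)² - 58*(6 + 36)) = 7142 - (-48 + 42² - 58*42) = 7142 - (-48 + 1764 - 2436) = 7142 - 1*(-720) = 7142 + 720 = 7862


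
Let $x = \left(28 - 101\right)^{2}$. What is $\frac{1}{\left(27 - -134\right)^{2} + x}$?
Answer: $\frac{1}{31250} \approx 3.2 \cdot 10^{-5}$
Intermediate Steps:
$x = 5329$ ($x = \left(-73\right)^{2} = 5329$)
$\frac{1}{\left(27 - -134\right)^{2} + x} = \frac{1}{\left(27 - -134\right)^{2} + 5329} = \frac{1}{\left(27 + 134\right)^{2} + 5329} = \frac{1}{161^{2} + 5329} = \frac{1}{25921 + 5329} = \frac{1}{31250}$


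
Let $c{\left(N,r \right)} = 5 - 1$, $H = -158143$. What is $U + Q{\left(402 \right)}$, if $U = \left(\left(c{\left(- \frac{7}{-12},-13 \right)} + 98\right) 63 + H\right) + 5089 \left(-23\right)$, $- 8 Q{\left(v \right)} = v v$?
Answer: $- \frac{577929}{2} \approx -2.8896 \cdot 10^{5}$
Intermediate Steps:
$c{\left(N,r \right)} = 4$
$Q{\left(v \right)} = - \frac{v^{2}}{8}$ ($Q{\left(v \right)} = - \frac{v v}{8} = - \frac{v^{2}}{8}$)
$U = -268764$ ($U = \left(\left(4 + 98\right) 63 - 158143\right) + 5089 \left(-23\right) = \left(102 \cdot 63 - 158143\right) - 117047 = \left(6426 - 158143\right) - 117047 = -151717 - 117047 = -268764$)
$U + Q{\left(402 \right)} = -268764 - \frac{402^{2}}{8} = -268764 - \frac{40401}{2} = - \frac{577929}{2}$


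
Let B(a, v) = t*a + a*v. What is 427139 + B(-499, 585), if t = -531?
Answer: 400193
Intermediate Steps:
B(a, v) = -531*a + a*v
427139 + B(-499, 585) = 427139 - 499*(-531 + 585) = 427139 - 499*54 = 427139 - 26946 = 400193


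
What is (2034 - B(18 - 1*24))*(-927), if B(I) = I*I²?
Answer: -2085750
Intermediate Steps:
B(I) = I³
(2034 - B(18 - 1*24))*(-927) = (2034 - (18 - 1*24)³)*(-927) = (2034 - (18 - 24)³)*(-927) = (2034 - 1*(-6)³)*(-927) = (2034 - 1*(-216))*(-927) = (2034 + 216)*(-927) = 2250*(-927) = -2085750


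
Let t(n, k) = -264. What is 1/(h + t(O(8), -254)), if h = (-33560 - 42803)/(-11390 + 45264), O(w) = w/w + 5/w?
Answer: -33874/9019099 ≈ -0.0037558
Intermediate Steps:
O(w) = 1 + 5/w
h = -76363/33874 ≈ -2.2543
1/(h + t(O(8), -254)) = 1/(-76363/33874 - 264) = 1/(-9019099/33874) = -33874/9019099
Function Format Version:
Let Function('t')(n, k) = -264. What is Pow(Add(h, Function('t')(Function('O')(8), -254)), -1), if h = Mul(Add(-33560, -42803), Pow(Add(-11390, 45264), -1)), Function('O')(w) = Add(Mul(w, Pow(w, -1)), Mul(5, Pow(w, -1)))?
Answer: Rational(-33874, 9019099) ≈ -0.0037558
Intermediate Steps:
Function('O')(w) = Add(1, Mul(5, Pow(w, -1)))
h = Rational(-76363, 33874) (h = Mul(-76363, Pow(33874, -1)) = Mul(-76363, Rational(1, 33874)) = Rational(-76363, 33874) ≈ -2.2543)
Pow(Add(h, Function('t')(Function('O')(8), -254)), -1) = Pow(Add(Rational(-76363, 33874), -264), -1) = Pow(Rational(-9019099, 33874), -1) = Rational(-33874, 9019099)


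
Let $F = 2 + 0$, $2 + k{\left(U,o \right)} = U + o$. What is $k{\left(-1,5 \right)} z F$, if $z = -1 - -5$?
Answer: $16$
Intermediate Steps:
$k{\left(U,o \right)} = -2 + U + o$ ($k{\left(U,o \right)} = -2 + \left(U + o\right) = -2 + U + o$)
$F = 2$
$z = 4$ ($z = -1 + 5 = 4$)
$k{\left(-1,5 \right)} z F = \left(-2 - 1 + 5\right) 4 \cdot 2 = 2 \cdot 4 \cdot 2 = 8 \cdot 2 = 16$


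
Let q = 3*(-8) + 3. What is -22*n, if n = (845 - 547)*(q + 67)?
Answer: -301576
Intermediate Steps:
q = -21 (q = -24 + 3 = -21)
n = 13708 (n = (845 - 547)*(-21 + 67) = 298*46 = 13708)
-22*n = -22*13708 = -301576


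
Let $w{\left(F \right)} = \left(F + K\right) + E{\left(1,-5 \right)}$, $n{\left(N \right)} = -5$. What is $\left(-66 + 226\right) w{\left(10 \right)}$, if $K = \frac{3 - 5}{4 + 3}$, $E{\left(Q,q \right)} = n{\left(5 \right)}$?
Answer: $\frac{5280}{7} \approx 754.29$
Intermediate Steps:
$E{\left(Q,q \right)} = -5$
$K = - \frac{2}{7} \approx -0.28571$
$w{\left(F \right)} = - \frac{37}{7} + F$ ($w{\left(F \right)} = \left(F - \frac{2}{7}\right) - 5 = \left(- \frac{2}{7} + F\right) - 5 = - \frac{37}{7} + F$)
$\left(-66 + 226\right) w{\left(10 \right)} = \left(-66 + 226\right) \left(- \frac{37}{7} + 10\right) = 160 \cdot \frac{33}{7} = \frac{5280}{7}$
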